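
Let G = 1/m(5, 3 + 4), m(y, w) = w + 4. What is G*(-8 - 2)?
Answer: -10/11 ≈ -0.90909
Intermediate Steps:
m(y, w) = 4 + w
G = 1/11 (G = 1/(4 + (3 + 4)) = 1/(4 + 7) = 1/11 ≈ 0.090909)
G*(-8 - 2) = (-8 - 2)/11 = (1/11)*(-10) = -10/11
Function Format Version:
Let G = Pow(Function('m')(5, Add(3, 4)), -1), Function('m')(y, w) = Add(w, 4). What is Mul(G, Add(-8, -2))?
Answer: Rational(-10, 11) ≈ -0.90909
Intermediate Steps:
Function('m')(y, w) = Add(4, w)
G = Rational(1, 11) (G = Pow(Add(4, Add(3, 4)), -1) = Pow(Add(4, 7), -1) = Pow(11, -1) = Rational(1, 11) ≈ 0.090909)
Mul(G, Add(-8, -2)) = Mul(Rational(1, 11), Add(-8, -2)) = Mul(Rational(1, 11), -10) = Rational(-10, 11)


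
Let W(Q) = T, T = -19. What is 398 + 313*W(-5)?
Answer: -5549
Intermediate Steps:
W(Q) = -19
398 + 313*W(-5) = 398 + 313*(-19) = 398 - 5947 = -5549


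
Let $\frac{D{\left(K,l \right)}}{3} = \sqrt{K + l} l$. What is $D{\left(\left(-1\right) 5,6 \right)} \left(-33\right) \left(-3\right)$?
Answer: $1782$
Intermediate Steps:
$D{\left(K,l \right)} = 3 l \sqrt{K + l}$ ($D{\left(K,l \right)} = 3 \sqrt{K + l} l = 3 l \sqrt{K + l}$)
$D{\left(\left(-1\right) 5,6 \right)} \left(-33\right) \left(-3\right) = 3 \cdot 6 \sqrt{\left(-1\right) 5 + 6} \left(-33\right) \left(-3\right) = 3 \cdot 6 \sqrt{-5 + 6} \left(-33\right) \left(-3\right) = 3 \cdot 6 \sqrt{1} \left(-33\right) \left(-3\right) = 3 \cdot 6 \cdot 1 \left(-33\right) \left(-3\right) = 18 \left(-33\right) \left(-3\right) = \left(-594\right) \left(-3\right) = 1782$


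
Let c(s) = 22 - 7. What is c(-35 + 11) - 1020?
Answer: -1005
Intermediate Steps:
c(s) = 15
c(-35 + 11) - 1020 = 15 - 1020 = -1005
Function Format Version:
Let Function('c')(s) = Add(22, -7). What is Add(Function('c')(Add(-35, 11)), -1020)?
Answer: -1005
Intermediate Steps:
Function('c')(s) = 15
Add(Function('c')(Add(-35, 11)), -1020) = Add(15, -1020) = -1005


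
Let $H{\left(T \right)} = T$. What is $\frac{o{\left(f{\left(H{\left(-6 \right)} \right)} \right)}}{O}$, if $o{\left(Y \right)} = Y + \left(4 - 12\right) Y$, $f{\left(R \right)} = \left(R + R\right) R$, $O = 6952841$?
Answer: $- \frac{72}{993263} \approx -7.2488 \cdot 10^{-5}$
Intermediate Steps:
$f{\left(R \right)} = 2 R^{2}$ ($f{\left(R \right)} = 2 R R = 2 R^{2}$)
$o{\left(Y \right)} = - 7 Y$ ($o{\left(Y \right)} = Y + \left(4 - 12\right) Y = Y - 8 Y = - 7 Y$)
$\frac{o{\left(f{\left(H{\left(-6 \right)} \right)} \right)}}{O} = \frac{\left(-7\right) 2 \left(-6\right)^{2}}{6952841} = - 7 \cdot 2 \cdot 36 \cdot \frac{1}{6952841} = \left(-7\right) 72 \cdot \frac{1}{6952841} = \left(-504\right) \frac{1}{6952841} = - \frac{72}{993263}$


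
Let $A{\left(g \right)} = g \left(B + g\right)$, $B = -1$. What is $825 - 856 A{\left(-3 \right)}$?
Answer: $-9447$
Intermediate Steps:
$A{\left(g \right)} = g \left(-1 + g\right)$
$825 - 856 A{\left(-3 \right)} = 825 - 856 \left(- 3 \left(-1 - 3\right)\right) = 825 - 856 \left(\left(-3\right) \left(-4\right)\right) = 825 - 10272 = -9447$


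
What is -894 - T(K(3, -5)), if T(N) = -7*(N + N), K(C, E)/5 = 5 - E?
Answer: -194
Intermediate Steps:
K(C, E) = 25 - 5*E (K(C, E) = 5*(5 - E) = 25 - 5*E)
T(N) = -14*N
-894 - T(K(3, -5)) = -894 - (-14)*(25 - 5*(-5)) = -894 - (-14)*(25 + 25) = -894 - (-14)*50 = -894 - 1*(-700) = -894 + 700 = -194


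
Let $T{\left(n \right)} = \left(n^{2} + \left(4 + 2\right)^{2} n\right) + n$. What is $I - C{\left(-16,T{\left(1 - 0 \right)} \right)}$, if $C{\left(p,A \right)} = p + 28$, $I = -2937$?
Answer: $-2949$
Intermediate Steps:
$T{\left(n \right)} = n^{2} + 37 n$ ($T{\left(n \right)} = \left(n^{2} + 6^{2} n\right) + n = \left(n^{2} + 36 n\right) + n = n^{2} + 37 n$)
$C{\left(p,A \right)} = 28 + p$
$I - C{\left(-16,T{\left(1 - 0 \right)} \right)} = -2937 - \left(28 - 16\right) = -2937 - 12 = -2949$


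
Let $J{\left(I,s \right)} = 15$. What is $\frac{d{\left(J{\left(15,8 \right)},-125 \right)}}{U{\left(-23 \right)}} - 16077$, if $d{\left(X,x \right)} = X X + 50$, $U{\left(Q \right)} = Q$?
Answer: $- \frac{370046}{23} \approx -16089.0$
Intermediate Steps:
$d{\left(X,x \right)} = 50 + X^{2}$ ($d{\left(X,x \right)} = X^{2} + 50 = 50 + X^{2}$)
$\frac{d{\left(J{\left(15,8 \right)},-125 \right)}}{U{\left(-23 \right)}} - 16077 = \frac{50 + 15^{2}}{-23} - 16077 = \left(50 + 225\right) \left(- \frac{1}{23}\right) - 16077 = 275 \left(- \frac{1}{23}\right) - 16077 = - \frac{275}{23} - 16077 = - \frac{370046}{23}$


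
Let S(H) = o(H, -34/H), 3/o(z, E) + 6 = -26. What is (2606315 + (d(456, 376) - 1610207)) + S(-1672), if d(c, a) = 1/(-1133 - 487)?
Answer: 12909558457/12960 ≈ 9.9611e+5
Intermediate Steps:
o(z, E) = -3/32 (o(z, E) = 3/(-6 - 26) = 3/(-32) = 3*(-1/32) = -3/32)
S(H) = -3/32
d(c, a) = -1/1620 (d(c, a) = 1/(-1620) = -1/1620)
(2606315 + (d(456, 376) - 1610207)) + S(-1672) = (2606315 + (-1/1620 - 1610207)) - 3/32 = (2606315 - 2608535341/1620) - 3/32 = 1613694959/1620 - 3/32 = 12909558457/12960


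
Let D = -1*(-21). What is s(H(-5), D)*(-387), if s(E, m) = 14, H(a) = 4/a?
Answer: -5418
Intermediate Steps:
D = 21
s(H(-5), D)*(-387) = 14*(-387) = -5418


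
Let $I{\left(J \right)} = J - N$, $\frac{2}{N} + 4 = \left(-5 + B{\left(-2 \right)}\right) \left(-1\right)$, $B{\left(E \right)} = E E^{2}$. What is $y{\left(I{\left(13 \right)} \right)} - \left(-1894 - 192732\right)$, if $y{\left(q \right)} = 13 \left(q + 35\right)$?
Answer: $\frac{1757224}{9} \approx 1.9525 \cdot 10^{5}$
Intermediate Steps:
$B{\left(E \right)} = E^{3}$
$N = \frac{2}{9}$ ($N = \frac{2}{-4 + \left(-5 + \left(-2\right)^{3}\right) \left(-1\right)} = \frac{2}{-4 + \left(-5 - 8\right) \left(-1\right)} = \frac{2}{-4 - -13} = \frac{2}{-4 + 13} = \frac{2}{9} \approx 0.22222$)
$I{\left(J \right)} = - \frac{2}{9} + J$ ($I{\left(J \right)} = J - \frac{2}{9} = - \frac{2}{9} + J$)
$y{\left(q \right)} = 455 + 13 q$ ($y{\left(q \right)} = 13 \left(35 + q\right) = 455 + 13 q$)
$y{\left(I{\left(13 \right)} \right)} - \left(-1894 - 192732\right) = \left(455 + 13 \left(- \frac{2}{9} + 13\right)\right) - \left(-1894 - 192732\right) = \left(455 + 13 \cdot \frac{115}{9}\right) - -194626 = \left(455 + \frac{1495}{9}\right) + 194626 = \frac{5590}{9} + 194626 = \frac{1757224}{9}$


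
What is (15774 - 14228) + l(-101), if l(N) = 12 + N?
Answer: 1457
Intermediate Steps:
(15774 - 14228) + l(-101) = (15774 - 14228) + (12 - 101) = 1546 - 89 = 1457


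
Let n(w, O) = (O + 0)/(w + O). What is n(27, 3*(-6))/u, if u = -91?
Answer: 2/91 ≈ 0.021978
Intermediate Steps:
n(w, O) = O/(O + w)
n(27, 3*(-6))/u = ((3*(-6))/(3*(-6) + 27))/(-91) = -18/(-18 + 27)*(-1/91) = -18/9*(-1/91) = -18*⅑*(-1/91) = -2*(-1/91) = 2/91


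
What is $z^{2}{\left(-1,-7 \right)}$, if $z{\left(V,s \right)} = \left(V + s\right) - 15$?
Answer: $529$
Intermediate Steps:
$z{\left(V,s \right)} = -15 + V + s$
$z^{2}{\left(-1,-7 \right)} = \left(-15 - 1 - 7\right)^{2} = \left(-23\right)^{2} = 529$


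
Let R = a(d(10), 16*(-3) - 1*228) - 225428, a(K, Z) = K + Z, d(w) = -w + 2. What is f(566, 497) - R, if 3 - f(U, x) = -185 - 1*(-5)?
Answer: 225895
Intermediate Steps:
f(U, x) = 183 (f(U, x) = 3 - (-185 - 1*(-5)) = 3 - (-185 + 5) = 3 - 1*(-180) = 3 + 180 = 183)
d(w) = 2 - w
R = -225712 (R = ((2 - 1*10) + (16*(-3) - 1*228)) - 225428 = ((2 - 10) + (-48 - 228)) - 225428 = (-8 - 276) - 225428 = -284 - 225428 = -225712)
f(566, 497) - R = 183 - 1*(-225712) = 183 + 225712 = 225895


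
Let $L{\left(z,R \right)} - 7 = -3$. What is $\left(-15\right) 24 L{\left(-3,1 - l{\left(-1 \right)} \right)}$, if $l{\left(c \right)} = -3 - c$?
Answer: $-1440$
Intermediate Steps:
$L{\left(z,R \right)} = 4$ ($L{\left(z,R \right)} = 7 - 3 = 4$)
$\left(-15\right) 24 L{\left(-3,1 - l{\left(-1 \right)} \right)} = \left(-15\right) 24 \cdot 4 = \left(-360\right) 4 = -1440$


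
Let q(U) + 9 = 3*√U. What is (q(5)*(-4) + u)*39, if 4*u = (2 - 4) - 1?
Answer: 5499/4 - 468*√5 ≈ 328.27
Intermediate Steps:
q(U) = -9 + 3*√U
u = -¾ (u = ((2 - 4) - 1)/4 = (-2 - 1)/4 = (¼)*(-3) = -¾ ≈ -0.75000)
(q(5)*(-4) + u)*39 = ((-9 + 3*√5)*(-4) - ¾)*39 = ((36 - 12*√5) - ¾)*39 = (141/4 - 12*√5)*39 = 5499/4 - 468*√5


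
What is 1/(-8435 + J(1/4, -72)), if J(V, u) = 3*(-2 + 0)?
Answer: -1/8441 ≈ -0.00011847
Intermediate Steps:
J(V, u) = -6 (J(V, u) = 3*(-2) = -6)
1/(-8435 + J(1/4, -72)) = 1/(-8435 - 6) = 1/(-8441) = -1/8441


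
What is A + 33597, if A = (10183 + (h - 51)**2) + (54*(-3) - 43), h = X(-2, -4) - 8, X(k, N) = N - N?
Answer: 47056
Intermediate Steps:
X(k, N) = 0
h = -8 (h = 0 - 8 = -8)
A = 13459 (A = (10183 + (-8 - 51)**2) + (54*(-3) - 43) = (10183 + (-59)**2) + (-162 - 43) = (10183 + 3481) - 205 = 13664 - 205 = 13459)
A + 33597 = 13459 + 33597 = 47056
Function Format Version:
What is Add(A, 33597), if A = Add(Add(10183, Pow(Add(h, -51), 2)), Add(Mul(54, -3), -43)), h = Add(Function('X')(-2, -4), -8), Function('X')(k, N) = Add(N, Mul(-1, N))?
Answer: 47056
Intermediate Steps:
Function('X')(k, N) = 0
h = -8 (h = Add(0, -8) = -8)
A = 13459 (A = Add(Add(10183, Pow(Add(-8, -51), 2)), Add(Mul(54, -3), -43)) = Add(Add(10183, Pow(-59, 2)), Add(-162, -43)) = Add(Add(10183, 3481), -205) = Add(13664, -205) = 13459)
Add(A, 33597) = Add(13459, 33597) = 47056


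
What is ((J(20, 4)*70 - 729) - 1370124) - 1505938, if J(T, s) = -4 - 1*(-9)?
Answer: -2876441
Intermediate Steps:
J(T, s) = 5 (J(T, s) = -4 + 9 = 5)
((J(20, 4)*70 - 729) - 1370124) - 1505938 = ((5*70 - 729) - 1370124) - 1505938 = ((350 - 729) - 1370124) - 1505938 = (-379 - 1370124) - 1505938 = -1370503 - 1505938 = -2876441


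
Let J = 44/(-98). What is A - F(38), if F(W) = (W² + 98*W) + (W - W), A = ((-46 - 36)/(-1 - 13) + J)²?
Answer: -12338143/2401 ≈ -5138.8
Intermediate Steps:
J = -22/49 (J = 44*(-1/98) = -22/49 ≈ -0.44898)
A = 70225/2401 (A = ((-46 - 36)/(-1 - 13) - 22/49)² = (-82/(-14) - 22/49)² = (-82*(-1/14) - 22/49)² = (41/7 - 22/49)² = (265/49)² = 70225/2401 ≈ 29.248)
F(W) = W² + 98*W (F(W) = (W² + 98*W) + 0 = W² + 98*W)
A - F(38) = 70225/2401 - 38*(98 + 38) = 70225/2401 - 38*136 = 70225/2401 - 1*5168 = 70225/2401 - 5168 = -12338143/2401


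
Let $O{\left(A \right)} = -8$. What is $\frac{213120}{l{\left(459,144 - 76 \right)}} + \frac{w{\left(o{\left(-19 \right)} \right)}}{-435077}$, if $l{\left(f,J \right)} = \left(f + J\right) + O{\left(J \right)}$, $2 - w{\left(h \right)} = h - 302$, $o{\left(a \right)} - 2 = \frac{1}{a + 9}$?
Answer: $\frac{5831663739}{14201570} \approx 410.64$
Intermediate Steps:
$o{\left(a \right)} = 2 + \frac{1}{9 + a}$ ($o{\left(a \right)} = 2 + \frac{1}{a + 9} = 2 + \frac{1}{9 + a}$)
$w{\left(h \right)} = 304 - h$ ($w{\left(h \right)} = 2 - \left(h - 302\right) = 2 - \left(-302 + h\right) = 304 - h$)
$l{\left(f,J \right)} = -8 + J + f$ ($l{\left(f,J \right)} = \left(f + J\right) - 8 = \left(J + f\right) - 8 = -8 + J + f$)
$\frac{213120}{l{\left(459,144 - 76 \right)}} + \frac{w{\left(o{\left(-19 \right)} \right)}}{-435077} = \frac{213120}{-8 + \left(144 - 76\right) + 459} + \frac{304 - \frac{19 + 2 \left(-19\right)}{9 - 19}}{-435077} = \frac{213120}{-8 + 68 + 459} + \left(304 - \frac{19 - 38}{-10}\right) \left(- \frac{1}{435077}\right) = \frac{213120}{519} + \left(304 - \left(- \frac{1}{10}\right) \left(-19\right)\right) \left(- \frac{1}{435077}\right) = 213120 \cdot \frac{1}{519} + \left(304 - \frac{19}{10}\right) \left(- \frac{1}{435077}\right) = \frac{71040}{173} + \left(304 - \frac{19}{10}\right) \left(- \frac{1}{435077}\right) = \frac{71040}{173} + \frac{3021}{10} \left(- \frac{1}{435077}\right) = \frac{71040}{173} - \frac{57}{82090} = \frac{5831663739}{14201570}$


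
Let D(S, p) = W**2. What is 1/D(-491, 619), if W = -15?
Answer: 1/225 ≈ 0.0044444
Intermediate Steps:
D(S, p) = 225 (D(S, p) = (-15)**2 = 225)
1/D(-491, 619) = 1/225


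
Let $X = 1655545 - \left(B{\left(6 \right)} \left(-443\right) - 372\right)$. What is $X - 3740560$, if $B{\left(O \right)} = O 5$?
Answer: $-2071353$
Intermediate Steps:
$B{\left(O \right)} = 5 O$
$X = 1669207$ ($X = 1655545 - \left(5 \cdot 6 \left(-443\right) - 372\right) = 1655545 - \left(30 \left(-443\right) - 372\right) = 1655545 - \left(-13290 - 372\right) = 1655545 - -13662 = 1655545 + 13662 = 1669207$)
$X - 3740560 = 1669207 - 3740560 = -2071353$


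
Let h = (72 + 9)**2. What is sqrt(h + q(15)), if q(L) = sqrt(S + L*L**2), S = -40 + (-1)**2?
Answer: sqrt(6561 + 2*sqrt(834)) ≈ 81.356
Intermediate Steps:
S = -39 (S = -40 + 1 = -39)
h = 6561 (h = 81**2 = 6561)
q(L) = sqrt(-39 + L**3) (q(L) = sqrt(-39 + L*L**2) = sqrt(-39 + L**3))
sqrt(h + q(15)) = sqrt(6561 + sqrt(-39 + 15**3)) = sqrt(6561 + sqrt(-39 + 3375)) = sqrt(6561 + sqrt(3336)) = sqrt(6561 + 2*sqrt(834))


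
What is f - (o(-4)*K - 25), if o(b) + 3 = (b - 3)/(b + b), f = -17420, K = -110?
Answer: -70515/4 ≈ -17629.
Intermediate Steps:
o(b) = -3 + (-3 + b)/(2*b) (o(b) = -3 + (b - 3)/(b + b) = -3 + (-3 + b)/((2*b)) = -3 + (-3 + b)*(1/(2*b)) = -3 + (-3 + b)/(2*b))
f - (o(-4)*K - 25) = -17420 - (((½)*(-3 - 5*(-4))/(-4))*(-110) - 25) = -17420 - (((½)*(-¼)*(-3 + 20))*(-110) - 25) = -17420 - (((½)*(-¼)*17)*(-110) - 25) = -17420 - (-17/8*(-110) - 25) = -17420 - (935/4 - 25) = -17420 - 1*835/4 = -17420 - 835/4 = -70515/4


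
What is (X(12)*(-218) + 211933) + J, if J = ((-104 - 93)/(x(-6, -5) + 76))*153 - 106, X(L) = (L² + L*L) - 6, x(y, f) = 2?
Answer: 3899079/26 ≈ 1.4996e+5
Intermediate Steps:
X(L) = -6 + 2*L² (X(L) = (L² + L²) - 6 = 2*L² - 6 = -6 + 2*L²)
J = -12803/26 (J = ((-104 - 93)/(2 + 76))*153 - 106 = -197/78*153 - 106 = -10047/26 - 106 = -12803/26 ≈ -492.42)
(X(12)*(-218) + 211933) + J = ((-6 + 2*12²)*(-218) + 211933) - 12803/26 = ((-6 + 2*144)*(-218) + 211933) - 12803/26 = ((-6 + 288)*(-218) + 211933) - 12803/26 = (282*(-218) + 211933) - 12803/26 = (-61476 + 211933) - 12803/26 = 150457 - 12803/26 = 3899079/26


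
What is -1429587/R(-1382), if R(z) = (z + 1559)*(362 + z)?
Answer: 158843/20060 ≈ 7.9184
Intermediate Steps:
R(z) = (362 + z)*(1559 + z) (R(z) = (1559 + z)*(362 + z) = (362 + z)*(1559 + z))
-1429587/R(-1382) = -1429587/(564358 + (-1382)² + 1921*(-1382)) = -1429587/(564358 + 1909924 - 2654822) = -1429587/(-180540) = -1429587*(-1/180540) = 158843/20060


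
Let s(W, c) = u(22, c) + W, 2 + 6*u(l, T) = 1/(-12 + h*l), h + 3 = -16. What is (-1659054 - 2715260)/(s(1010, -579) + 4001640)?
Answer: -3761910040/3442278713 ≈ -1.0929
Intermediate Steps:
h = -19 (h = -3 - 16 = -19)
u(l, T) = -⅓ + 1/(6*(-12 - 19*l))
s(W, c) = -287/860 + W (s(W, c) = (-25 - 38*22)/(6*(12 + 19*22)) + W = (-25 - 836)/(6*(12 + 418)) + W = (⅙)*(-861)/430 + W = (⅙)*(1/430)*(-861) + W = -287/860 + W)
(-1659054 - 2715260)/(s(1010, -579) + 4001640) = (-1659054 - 2715260)/((-287/860 + 1010) + 4001640) = -4374314/(868313/860 + 4001640) = -4374314/3442278713/860 = -4374314*860/3442278713 = -3761910040/3442278713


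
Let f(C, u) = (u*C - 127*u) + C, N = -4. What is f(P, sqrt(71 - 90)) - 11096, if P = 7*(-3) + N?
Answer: -11121 - 152*I*sqrt(19) ≈ -11121.0 - 662.55*I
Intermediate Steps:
P = -25 (P = 7*(-3) - 4 = -21 - 4 = -25)
f(C, u) = C - 127*u + C*u (f(C, u) = (C*u - 127*u) + C = (-127*u + C*u) + C = C - 127*u + C*u)
f(P, sqrt(71 - 90)) - 11096 = (-25 - 127*sqrt(71 - 90) - 25*sqrt(71 - 90)) - 11096 = (-25 - 127*I*sqrt(19) - 25*I*sqrt(19)) - 11096 = (-25 - 152*I*sqrt(19)) - 11096 = -11121 - 152*I*sqrt(19)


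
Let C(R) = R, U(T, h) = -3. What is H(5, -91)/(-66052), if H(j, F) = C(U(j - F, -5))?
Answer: 3/66052 ≈ 4.5419e-5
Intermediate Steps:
H(j, F) = -3
H(5, -91)/(-66052) = -3/(-66052) = -3*(-1/66052) = 3/66052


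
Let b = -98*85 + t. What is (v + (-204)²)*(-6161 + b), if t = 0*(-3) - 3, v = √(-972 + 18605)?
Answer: -603182304 - 14494*√17633 ≈ -6.0511e+8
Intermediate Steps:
v = √17633 ≈ 132.79
t = -3 (t = 0 - 3 = -3)
b = -8333 (b = -98*85 - 3 = -8330 - 3 = -8333)
(v + (-204)²)*(-6161 + b) = (√17633 + (-204)²)*(-6161 - 8333) = (√17633 + 41616)*(-14494) = (41616 + √17633)*(-14494) = -603182304 - 14494*√17633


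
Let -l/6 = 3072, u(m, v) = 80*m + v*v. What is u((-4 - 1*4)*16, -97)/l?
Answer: 277/6144 ≈ 0.045085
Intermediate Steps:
u(m, v) = v² + 80*m (u(m, v) = 80*m + v² = v² + 80*m)
l = -18432 (l = -6*3072 = -18432)
u((-4 - 1*4)*16, -97)/l = ((-97)² + 80*((-4 - 1*4)*16))/(-18432) = (9409 + 80*((-4 - 4)*16))*(-1/18432) = (9409 + 80*(-8*16))*(-1/18432) = (9409 + 80*(-128))*(-1/18432) = (9409 - 10240)*(-1/18432) = -831*(-1/18432) = 277/6144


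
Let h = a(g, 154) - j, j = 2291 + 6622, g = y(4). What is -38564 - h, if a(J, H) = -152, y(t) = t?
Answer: -29499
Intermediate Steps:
g = 4
j = 8913
h = -9065 (h = -152 - 1*8913 = -152 - 8913 = -9065)
-38564 - h = -38564 - 1*(-9065) = -38564 + 9065 = -29499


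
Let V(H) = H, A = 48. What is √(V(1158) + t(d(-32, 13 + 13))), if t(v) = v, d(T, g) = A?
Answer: 3*√134 ≈ 34.728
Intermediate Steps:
d(T, g) = 48
√(V(1158) + t(d(-32, 13 + 13))) = √(1158 + 48) = √1206 = 3*√134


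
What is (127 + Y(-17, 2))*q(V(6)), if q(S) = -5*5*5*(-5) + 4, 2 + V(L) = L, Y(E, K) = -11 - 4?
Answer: 70448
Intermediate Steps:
Y(E, K) = -15
V(L) = -2 + L
q(S) = 629 (q(S) = -125*(-5) + 4 = -5*(-125) + 4 = 625 + 4 = 629)
(127 + Y(-17, 2))*q(V(6)) = (127 - 15)*629 = 112*629 = 70448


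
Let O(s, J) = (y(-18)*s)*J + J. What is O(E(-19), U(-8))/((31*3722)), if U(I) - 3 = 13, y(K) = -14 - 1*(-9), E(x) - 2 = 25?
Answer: -1072/57691 ≈ -0.018582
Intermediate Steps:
E(x) = 27 (E(x) = 2 + 25 = 27)
y(K) = -5 (y(K) = -14 + 9 = -5)
U(I) = 16 (U(I) = 3 + 13 = 16)
O(s, J) = J - 5*J*s (O(s, J) = (-5*s)*J + J = -5*J*s + J = J - 5*J*s)
O(E(-19), U(-8))/((31*3722)) = (16*(1 - 5*27))/((31*3722)) = (16*(1 - 135))/115382 = (16*(-134))*(1/115382) = -2144*1/115382 = -1072/57691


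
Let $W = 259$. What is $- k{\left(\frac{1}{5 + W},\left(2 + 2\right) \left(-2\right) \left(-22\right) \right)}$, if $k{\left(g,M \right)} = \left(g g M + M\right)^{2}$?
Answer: $- \frac{4857671809}{156816} \approx -30977.0$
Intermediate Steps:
$k{\left(g,M \right)} = \left(M + M g^{2}\right)^{2}$ ($k{\left(g,M \right)} = \left(g^{2} M + M\right)^{2} = \left(M g^{2} + M\right)^{2} = \left(M + M g^{2}\right)^{2}$)
$- k{\left(\frac{1}{5 + W},\left(2 + 2\right) \left(-2\right) \left(-22\right) \right)} = - \left(\left(2 + 2\right) \left(-2\right) \left(-22\right)\right)^{2} \left(1 + \left(\frac{1}{5 + 259}\right)^{2}\right)^{2} = - \left(4 \left(-2\right) \left(-22\right)\right)^{2} \left(1 + \left(\frac{1}{264}\right)^{2}\right)^{2} = - \left(\left(-8\right) \left(-22\right)\right)^{2} \left(1 + \left(\frac{1}{264}\right)^{2}\right)^{2} = - 176^{2} \left(1 + \frac{1}{69696}\right)^{2} = - 30976 \left(\frac{69697}{69696}\right)^{2} = - \frac{30976 \cdot 4857671809}{4857532416} = \left(-1\right) \frac{4857671809}{156816} = - \frac{4857671809}{156816}$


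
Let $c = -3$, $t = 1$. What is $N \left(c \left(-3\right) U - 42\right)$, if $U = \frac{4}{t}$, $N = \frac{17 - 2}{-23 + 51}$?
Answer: $- \frac{45}{14} \approx -3.2143$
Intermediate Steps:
$N = \frac{15}{28} \approx 0.53571$
$U = 4$ ($U = \frac{4}{1} = 4 \cdot 1 = 4$)
$N \left(c \left(-3\right) U - 42\right) = \frac{15 \left(\left(-3\right) \left(-3\right) 4 - 42\right)}{28} = \frac{15 \left(9 \cdot 4 - 42\right)}{28} = \frac{15 \left(36 - 42\right)}{28} = \frac{15}{28} \left(-6\right) = - \frac{45}{14}$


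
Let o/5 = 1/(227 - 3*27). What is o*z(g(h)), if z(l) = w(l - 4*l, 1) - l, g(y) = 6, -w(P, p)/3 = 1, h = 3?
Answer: -45/146 ≈ -0.30822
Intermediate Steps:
w(P, p) = -3 (w(P, p) = -3*1 = -3)
z(l) = -3 - l
o = 5/146 (o = 5/(227 - 3*27) = 5/(227 - 81) = 5/146 ≈ 0.034247)
o*z(g(h)) = 5*(-3 - 1*6)/146 = 5*(-3 - 6)/146 = (5/146)*(-9) = -45/146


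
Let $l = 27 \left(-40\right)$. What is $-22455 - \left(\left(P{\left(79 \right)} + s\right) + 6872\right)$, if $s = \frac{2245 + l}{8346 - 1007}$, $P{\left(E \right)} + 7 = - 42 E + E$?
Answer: $- \frac{191409624}{7339} \approx -26081.0$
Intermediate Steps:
$l = -1080$
$P{\left(E \right)} = -7 - 41 E$ ($P{\left(E \right)} = -7 + \left(- 42 E + E\right) = -7 - 41 E$)
$s = \frac{1165}{7339}$ ($s = \frac{2245 - 1080}{8346 - 1007} = \frac{1165}{7339} \approx 0.15874$)
$-22455 - \left(\left(P{\left(79 \right)} + s\right) + 6872\right) = -22455 - \left(\left(\left(-7 - 3239\right) + \frac{1165}{7339}\right) + 6872\right) = -22455 - \left(\left(-3246 + \frac{1165}{7339}\right) + 6872\right) = -22455 - \left(- \frac{23821229}{7339} + 6872\right) = -22455 - \frac{26612379}{7339} = - \frac{191409624}{7339}$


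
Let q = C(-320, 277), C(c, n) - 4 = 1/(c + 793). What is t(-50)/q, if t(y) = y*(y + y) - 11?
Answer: 786599/631 ≈ 1246.6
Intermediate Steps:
C(c, n) = 4 + 1/(793 + c) (C(c, n) = 4 + 1/(c + 793) = 4 + 1/(793 + c))
q = 1893/473 (q = (3173 + 4*(-320))/(793 - 320) = (3173 - 1280)/473 = (1/473)*1893 = 1893/473 ≈ 4.0021)
t(y) = -11 + 2*y² (t(y) = y*(2*y) - 11 = 2*y² - 11 = -11 + 2*y²)
t(-50)/q = (-11 + 2*(-50)²)/(1893/473) = (-11 + 2*2500)*(473/1893) = (-11 + 5000)*(473/1893) = 4989*(473/1893) = 786599/631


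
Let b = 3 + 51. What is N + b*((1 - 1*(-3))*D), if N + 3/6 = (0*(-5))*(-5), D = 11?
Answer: 4751/2 ≈ 2375.5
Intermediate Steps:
b = 54
N = -1/2 (N = -1/2 + (0*(-5))*(-5) = -1/2 + 0*(-5) = -1/2 + 0 = -1/2 ≈ -0.50000)
N + b*((1 - 1*(-3))*D) = -1/2 + 54*((1 - 1*(-3))*11) = -1/2 + 54*((1 + 3)*11) = -1/2 + 54*(4*11) = -1/2 + 54*44 = -1/2 + 2376 = 4751/2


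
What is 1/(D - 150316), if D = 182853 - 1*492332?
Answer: -1/459795 ≈ -2.1749e-6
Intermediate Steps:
D = -309479 (D = 182853 - 492332 = -309479)
1/(D - 150316) = 1/(-309479 - 150316) = 1/(-459795) = -1/459795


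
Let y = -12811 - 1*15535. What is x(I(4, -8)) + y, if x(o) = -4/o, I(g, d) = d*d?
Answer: -453537/16 ≈ -28346.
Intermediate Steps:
I(g, d) = d²
y = -28346 (y = -12811 - 15535 = -28346)
x(I(4, -8)) + y = -4/((-8)²) - 28346 = -4/64 - 28346 = -4*1/64 - 28346 = -1/16 - 28346 = -453537/16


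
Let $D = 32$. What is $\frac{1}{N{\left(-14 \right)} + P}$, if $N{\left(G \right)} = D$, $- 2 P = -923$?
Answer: $\frac{2}{987} \approx 0.0020263$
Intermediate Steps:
$P = \frac{923}{2}$ ($P = \left(- \frac{1}{2}\right) \left(-923\right) = \frac{923}{2} \approx 461.5$)
$N{\left(G \right)} = 32$
$\frac{1}{N{\left(-14 \right)} + P} = \frac{1}{32 + \frac{923}{2}} = \frac{1}{\frac{987}{2}} = \frac{2}{987}$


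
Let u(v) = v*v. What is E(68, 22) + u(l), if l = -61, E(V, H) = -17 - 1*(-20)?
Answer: 3724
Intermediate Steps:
E(V, H) = 3 (E(V, H) = -17 + 20 = 3)
u(v) = v**2
E(68, 22) + u(l) = 3 + (-61)**2 = 3 + 3721 = 3724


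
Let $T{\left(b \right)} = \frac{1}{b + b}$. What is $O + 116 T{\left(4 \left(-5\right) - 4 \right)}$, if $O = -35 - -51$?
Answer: $\frac{163}{12} \approx 13.583$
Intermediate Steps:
$T{\left(b \right)} = \frac{1}{2 b}$
$O = 16$ ($O = -35 + 51 = 16$)
$O + 116 T{\left(4 \left(-5\right) - 4 \right)} = 16 + 116 \frac{1}{2 \left(4 \left(-5\right) - 4\right)} = 16 + 116 \frac{1}{2 \left(-20 - 4\right)} = 16 + 116 \frac{1}{2 \left(-24\right)} = 16 + 116 \cdot \frac{1}{2} \left(- \frac{1}{24}\right) = 16 + 116 \left(- \frac{1}{48}\right) = 16 - \frac{29}{12} = \frac{163}{12}$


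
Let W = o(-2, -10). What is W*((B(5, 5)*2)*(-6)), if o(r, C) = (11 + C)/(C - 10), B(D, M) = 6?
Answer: 18/5 ≈ 3.6000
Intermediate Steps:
o(r, C) = (11 + C)/(-10 + C)
W = -1/20 (W = (11 - 10)/(-10 - 10) = 1/(-20) = -1/20*1 = -1/20 ≈ -0.050000)
W*((B(5, 5)*2)*(-6)) = -6*2*(-6)/20 = -3*(-6)/5 = -1/20*(-72) = 18/5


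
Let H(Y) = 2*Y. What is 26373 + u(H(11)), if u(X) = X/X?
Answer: 26374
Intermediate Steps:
u(X) = 1
26373 + u(H(11)) = 26373 + 1 = 26374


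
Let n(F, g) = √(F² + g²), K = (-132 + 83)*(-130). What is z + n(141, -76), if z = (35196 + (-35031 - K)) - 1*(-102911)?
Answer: 96706 + √25657 ≈ 96866.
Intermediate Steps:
K = 6370 (K = -49*(-130) = 6370)
z = 96706 (z = (35196 + (-35031 - 1*6370)) - 1*(-102911) = (35196 + (-35031 - 6370)) + 102911 = (35196 - 41401) + 102911 = -6205 + 102911 = 96706)
z + n(141, -76) = 96706 + √(141² + (-76)²) = 96706 + √(19881 + 5776) = 96706 + √25657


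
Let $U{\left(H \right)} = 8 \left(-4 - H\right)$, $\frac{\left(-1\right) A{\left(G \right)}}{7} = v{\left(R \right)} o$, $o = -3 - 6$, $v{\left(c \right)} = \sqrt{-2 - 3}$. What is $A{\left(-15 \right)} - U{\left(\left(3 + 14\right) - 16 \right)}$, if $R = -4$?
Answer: $40 + 63 i \sqrt{5} \approx 40.0 + 140.87 i$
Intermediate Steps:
$v{\left(c \right)} = i \sqrt{5}$ ($v{\left(c \right)} = \sqrt{-5} = i \sqrt{5}$)
$o = -9$ ($o = -3 - 6 = -9$)
$A{\left(G \right)} = 63 i \sqrt{5}$ ($A{\left(G \right)} = - 7 i \sqrt{5} \left(-9\right) = - 7 \left(- 9 i \sqrt{5}\right) = 63 i \sqrt{5}$)
$U{\left(H \right)} = -32 - 8 H$
$A{\left(-15 \right)} - U{\left(\left(3 + 14\right) - 16 \right)} = 63 i \sqrt{5} - \left(-32 - 8 \left(\left(3 + 14\right) - 16\right)\right) = 63 i \sqrt{5} - \left(-32 - 8 \left(17 - 16\right)\right) = 63 i \sqrt{5} - \left(-32 - 8\right) = 63 i \sqrt{5} - -40 = 63 i \sqrt{5} + 40 = 40 + 63 i \sqrt{5}$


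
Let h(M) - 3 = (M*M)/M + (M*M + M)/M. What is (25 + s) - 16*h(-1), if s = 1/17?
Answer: -118/17 ≈ -6.9412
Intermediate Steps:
s = 1/17 ≈ 0.058824
h(M) = 3 + M + (M + M²)/M (h(M) = 3 + ((M*M)/M + (M*M + M)/M) = 3 + (M²/M + (M² + M)/M) = 3 + (M + (M + M²)/M) = 3 + M + (M + M²)/M)
(25 + s) - 16*h(-1) = (25 + 1/17) - 16*(4 + 2*(-1)) = 426/17 - 16*(4 - 2) = 426/17 - 16*2 = 426/17 - 32 = -118/17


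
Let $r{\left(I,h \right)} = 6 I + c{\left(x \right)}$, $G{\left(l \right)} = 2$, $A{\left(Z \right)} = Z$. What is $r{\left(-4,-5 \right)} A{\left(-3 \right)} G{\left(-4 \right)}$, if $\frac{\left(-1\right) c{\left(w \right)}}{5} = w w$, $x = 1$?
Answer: $174$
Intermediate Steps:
$c{\left(w \right)} = - 5 w^{2}$ ($c{\left(w \right)} = - 5 w w = - 5 w^{2}$)
$r{\left(I,h \right)} = -5 + 6 I$ ($r{\left(I,h \right)} = 6 I - 5 \cdot 1^{2} = 6 I - 5 = -5 + 6 I$)
$r{\left(-4,-5 \right)} A{\left(-3 \right)} G{\left(-4 \right)} = \left(-5 + 6 \left(-4\right)\right) \left(-3\right) 2 = \left(-5 - 24\right) \left(-3\right) 2 = \left(-29\right) \left(-3\right) 2 = 87 \cdot 2 = 174$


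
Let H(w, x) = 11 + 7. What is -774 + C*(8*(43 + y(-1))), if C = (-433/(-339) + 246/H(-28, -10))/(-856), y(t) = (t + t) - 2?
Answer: -9424292/12091 ≈ -779.45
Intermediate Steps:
H(w, x) = 18
y(t) = -2 + 2*t (y(t) = 2*t - 2 = -2 + 2*t)
C = -2533/145092 (C = (-433/(-339) + 246/18)/(-856) = (-433*(-1/339) + 246*(1/18))*(-1/856) = (433/339 + 41/3)*(-1/856) = (5066/339)*(-1/856) = -2533/145092 ≈ -0.017458)
-774 + C*(8*(43 + y(-1))) = -774 - 5066*(43 + (-2 + 2*(-1)))/36273 = -774 - 5066*(43 + (-2 - 2))/36273 = -774 - 5066*(43 - 4)/36273 = -774 - 5066*39/36273 = -774 - 2533/145092*312 = -774 - 65858/12091 = -9424292/12091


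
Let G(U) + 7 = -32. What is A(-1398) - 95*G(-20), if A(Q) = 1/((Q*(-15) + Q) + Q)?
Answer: 67334671/18174 ≈ 3705.0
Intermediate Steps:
G(U) = -39 (G(U) = -7 - 32 = -39)
A(Q) = -1/(13*Q) (A(Q) = 1/((-15*Q + Q) + Q) = 1/(-14*Q + Q) = 1/(-13*Q) = -1/(13*Q))
A(-1398) - 95*G(-20) = -1/13/(-1398) - 95*(-39) = -1/13*(-1/1398) + 3705 = 1/18174 + 3705 = 67334671/18174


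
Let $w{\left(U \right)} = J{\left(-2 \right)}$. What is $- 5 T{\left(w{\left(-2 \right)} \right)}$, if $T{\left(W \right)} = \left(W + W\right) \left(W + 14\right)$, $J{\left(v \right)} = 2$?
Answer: $-320$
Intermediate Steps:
$w{\left(U \right)} = 2$
$T{\left(W \right)} = 2 W \left(14 + W\right)$
$- 5 T{\left(w{\left(-2 \right)} \right)} = - 5 \cdot 2 \cdot 2 \left(14 + 2\right) = - 5 \cdot 2 \cdot 2 \cdot 16 = \left(-5\right) 64 = -320$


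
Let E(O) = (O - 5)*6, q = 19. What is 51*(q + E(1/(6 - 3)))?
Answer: -459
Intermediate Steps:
E(O) = -30 + 6*O (E(O) = (-5 + O)*6 = -30 + 6*O)
51*(q + E(1/(6 - 3))) = 51*(19 + (-30 + 6/(6 - 3))) = 51*(19 + (-30 + 6/3)) = 51*(19 + (-30 + 6*(⅓))) = 51*(19 + (-30 + 2)) = 51*(19 - 28) = 51*(-9) = -459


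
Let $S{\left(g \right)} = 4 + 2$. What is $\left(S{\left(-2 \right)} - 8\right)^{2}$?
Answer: $4$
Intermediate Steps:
$S{\left(g \right)} = 6$
$\left(S{\left(-2 \right)} - 8\right)^{2} = \left(6 - 8\right)^{2} = \left(-2\right)^{2} = 4$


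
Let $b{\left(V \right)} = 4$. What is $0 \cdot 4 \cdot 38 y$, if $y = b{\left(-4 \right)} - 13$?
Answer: $0$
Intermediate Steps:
$y = -9$ ($y = 4 - 13 = -9$)
$0 \cdot 4 \cdot 38 y = 0 \cdot 4 \cdot 38 \left(-9\right) = 0 \cdot 38 \left(-9\right) = 0 \left(-9\right) = 0$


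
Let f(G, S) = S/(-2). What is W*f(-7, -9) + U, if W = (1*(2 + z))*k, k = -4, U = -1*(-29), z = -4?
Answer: 65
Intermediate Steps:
U = 29
f(G, S) = -S/2 (f(G, S) = S*(-½) = -S/2)
W = 8 (W = (1*(2 - 4))*(-4) = (1*(-2))*(-4) = -2*(-4) = 8)
W*f(-7, -9) + U = 8*(-½*(-9)) + 29 = 8*(9/2) + 29 = 36 + 29 = 65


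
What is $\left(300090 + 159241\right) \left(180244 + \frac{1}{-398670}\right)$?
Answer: $\frac{33006549801644549}{398670} \approx 8.2792 \cdot 10^{10}$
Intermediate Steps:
$\left(300090 + 159241\right) \left(180244 + \frac{1}{-398670}\right) = 459331 \left(180244 - \frac{1}{398670}\right) = 459331 \cdot \frac{71857875479}{398670} = \frac{33006549801644549}{398670}$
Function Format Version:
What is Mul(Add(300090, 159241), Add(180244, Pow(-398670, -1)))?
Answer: Rational(33006549801644549, 398670) ≈ 8.2792e+10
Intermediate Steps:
Mul(Add(300090, 159241), Add(180244, Pow(-398670, -1))) = Mul(459331, Add(180244, Rational(-1, 398670))) = Mul(459331, Rational(71857875479, 398670)) = Rational(33006549801644549, 398670)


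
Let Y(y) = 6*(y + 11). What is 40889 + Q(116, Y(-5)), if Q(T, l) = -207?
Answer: 40682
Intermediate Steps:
Y(y) = 66 + 6*y (Y(y) = 6*(11 + y) = 66 + 6*y)
40889 + Q(116, Y(-5)) = 40889 - 207 = 40682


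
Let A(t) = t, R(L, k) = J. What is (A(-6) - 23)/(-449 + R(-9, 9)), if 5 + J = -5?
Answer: 29/459 ≈ 0.063181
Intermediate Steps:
J = -10 (J = -5 - 5 = -10)
R(L, k) = -10
(A(-6) - 23)/(-449 + R(-9, 9)) = (-6 - 23)/(-449 - 10) = -29/(-459) = -29*(-1/459) = 29/459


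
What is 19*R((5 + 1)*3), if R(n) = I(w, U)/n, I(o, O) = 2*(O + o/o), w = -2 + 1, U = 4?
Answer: 95/9 ≈ 10.556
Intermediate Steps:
w = -1
I(o, O) = 2 + 2*O (I(o, O) = 2*(O + 1) = 2*(1 + O) = 2 + 2*O)
R(n) = 10/n (R(n) = (2 + 2*4)/n = (2 + 8)/n = 10/n)
19*R((5 + 1)*3) = 19*(10/(((5 + 1)*3))) = 19*(10/((6*3))) = 19*(10/18) = 19*(10*(1/18)) = 19*(5/9) = 95/9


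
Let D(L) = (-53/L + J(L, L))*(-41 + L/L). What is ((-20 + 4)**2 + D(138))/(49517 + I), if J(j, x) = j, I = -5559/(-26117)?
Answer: -2364607063/22308408078 ≈ -0.10600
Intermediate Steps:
I = 5559/26117 (I = -5559*(-1/26117) = 5559/26117 ≈ 0.21285)
D(L) = -40*L + 2120/L (D(L) = (-53/L + L)*(-41 + L/L) = (L - 53/L)*(-41 + 1) = (L - 53/L)*(-40) = -40*L + 2120/L)
((-20 + 4)**2 + D(138))/(49517 + I) = ((-20 + 4)**2 + (-40*138 + 2120/138))/(49517 + 5559/26117) = ((-16)**2 + (-5520 + 2120*(1/138)))/(1293241048/26117) = (256 + (-5520 + 1060/69))*(26117/1293241048) = (256 - 379820/69)*(26117/1293241048) = -362156/69*26117/1293241048 = -2364607063/22308408078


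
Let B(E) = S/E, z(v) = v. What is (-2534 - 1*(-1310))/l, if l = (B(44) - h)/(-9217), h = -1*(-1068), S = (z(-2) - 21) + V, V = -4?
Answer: -165463584/15673 ≈ -10557.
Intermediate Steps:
S = -27 (S = (-2 - 21) - 4 = -23 - 4 = -27)
h = 1068
B(E) = -27/E
l = 47019/405548 (l = (-27/44 - 1*1068)/(-9217) = (-27*1/44 - 1068)*(-1/9217) = (-27/44 - 1068)*(-1/9217) = -47019/44*(-1/9217) = 47019/405548 ≈ 0.11594)
(-2534 - 1*(-1310))/l = (-2534 - 1*(-1310))/(47019/405548) = (-2534 + 1310)*(405548/47019) = -1224*405548/47019 = -165463584/15673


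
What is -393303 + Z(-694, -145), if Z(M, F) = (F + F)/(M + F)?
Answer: -329980927/839 ≈ -3.9330e+5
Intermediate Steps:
Z(M, F) = 2*F/(F + M) (Z(M, F) = (2*F)/(F + M) = 2*F/(F + M))
-393303 + Z(-694, -145) = -393303 + 2*(-145)/(-145 - 694) = -393303 + 2*(-145)/(-839) = -393303 + 2*(-145)*(-1/839) = -393303 + 290/839 = -329980927/839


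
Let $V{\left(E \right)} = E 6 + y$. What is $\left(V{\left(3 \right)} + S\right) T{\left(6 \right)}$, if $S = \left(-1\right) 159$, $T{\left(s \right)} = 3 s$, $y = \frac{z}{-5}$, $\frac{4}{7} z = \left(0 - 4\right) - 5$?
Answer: $- \frac{24813}{10} \approx -2481.3$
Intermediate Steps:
$z = - \frac{63}{4}$ ($z = \frac{7 \left(\left(0 - 4\right) - 5\right)}{4} = \frac{7 \left(-4 - 5\right)}{4} = \frac{7}{4} \left(-9\right) = - \frac{63}{4} \approx -15.75$)
$y = \frac{63}{20}$ ($y = - \frac{63}{4 \left(-5\right)} = \left(- \frac{63}{4}\right) \left(- \frac{1}{5}\right) = \frac{63}{20} \approx 3.15$)
$V{\left(E \right)} = \frac{63}{20} + 6 E$ ($V{\left(E \right)} = E 6 + \frac{63}{20} = 6 E + \frac{63}{20} = \frac{63}{20} + 6 E$)
$S = -159$
$\left(V{\left(3 \right)} + S\right) T{\left(6 \right)} = \left(\left(\frac{63}{20} + 6 \cdot 3\right) - 159\right) 3 \cdot 6 = \left(\left(\frac{63}{20} + 18\right) - 159\right) 18 = \left(\frac{423}{20} - 159\right) 18 = \left(- \frac{2757}{20}\right) 18 = - \frac{24813}{10}$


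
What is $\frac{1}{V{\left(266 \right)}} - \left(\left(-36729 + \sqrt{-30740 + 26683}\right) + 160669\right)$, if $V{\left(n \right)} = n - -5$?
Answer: $- \frac{33587739}{271} - i \sqrt{4057} \approx -1.2394 \cdot 10^{5} - 63.695 i$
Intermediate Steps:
$V{\left(n \right)} = 5 + n$ ($V{\left(n \right)} = n + 5 = 5 + n$)
$\frac{1}{V{\left(266 \right)}} - \left(\left(-36729 + \sqrt{-30740 + 26683}\right) + 160669\right) = \frac{1}{5 + 266} - \left(\left(-36729 + \sqrt{-30740 + 26683}\right) + 160669\right) = \frac{1}{271} - \left(\left(-36729 + \sqrt{-4057}\right) + 160669\right) = \frac{1}{271} - \left(\left(-36729 + i \sqrt{4057}\right) + 160669\right) = \frac{1}{271} - \left(123940 + i \sqrt{4057}\right) = - \frac{33587739}{271} - i \sqrt{4057}$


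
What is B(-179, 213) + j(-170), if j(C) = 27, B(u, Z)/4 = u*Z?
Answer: -152481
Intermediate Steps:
B(u, Z) = 4*Z*u (B(u, Z) = 4*(u*Z) = 4*(Z*u) = 4*Z*u)
B(-179, 213) + j(-170) = 4*213*(-179) + 27 = -152508 + 27 = -152481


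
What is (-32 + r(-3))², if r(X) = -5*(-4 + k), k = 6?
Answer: 1764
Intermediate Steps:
r(X) = -10 (r(X) = -5*(-4 + 6) = -5*2 = -10)
(-32 + r(-3))² = (-32 - 10)² = (-42)² = 1764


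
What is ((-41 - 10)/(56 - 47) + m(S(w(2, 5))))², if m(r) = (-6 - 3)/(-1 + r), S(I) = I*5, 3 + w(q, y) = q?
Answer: 625/36 ≈ 17.361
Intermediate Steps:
w(q, y) = -3 + q
S(I) = 5*I
m(r) = -9/(-1 + r)
((-41 - 10)/(56 - 47) + m(S(w(2, 5))))² = ((-41 - 10)/(56 - 47) - 9/(-1 + 5*(-3 + 2)))² = (-51/9 - 9/(-1 + 5*(-1)))² = (-51*⅑ - 9/(-1 - 5))² = (-17/3 - 9/(-6))² = (-17/3 - 9*(-⅙))² = (-17/3 + 3/2)² = (-25/6)² = 625/36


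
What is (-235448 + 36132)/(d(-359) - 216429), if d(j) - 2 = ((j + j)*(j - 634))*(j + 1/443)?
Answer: 88296988/113484410225 ≈ 0.00077805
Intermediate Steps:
d(j) = 2 + 2*j*(-634 + j)*(1/443 + j) (d(j) = 2 + ((j + j)*(j - 634))*(j + 1/443) = 2 + ((2*j)*(-634 + j))*(j + 1/443) = 2 + (2*j*(-634 + j))*(1/443 + j) = 2 + 2*j*(-634 + j)*(1/443 + j))
(-235448 + 36132)/(d(-359) - 216429) = (-235448 + 36132)/((2 + 2*(-359)**3 - 561722/443*(-359)**2 - 1268/443*(-359)) - 216429) = -199316/((2 + 2*(-46268279) - 561722/443*128881 + 455212/443) - 216429) = -199316/((2 - 92536558 - 72395293082/443 + 455212/443) - 216429) = -199316/(-113388532178/443 - 216429) = -199316/(-113484410225/443) = -199316*(-443/113484410225) = 88296988/113484410225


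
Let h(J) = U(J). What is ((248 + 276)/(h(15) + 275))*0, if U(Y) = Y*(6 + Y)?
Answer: 0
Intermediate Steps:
h(J) = J*(6 + J)
((248 + 276)/(h(15) + 275))*0 = ((248 + 276)/(15*(6 + 15) + 275))*0 = (524/(15*21 + 275))*0 = (524/(315 + 275))*0 = (524/590)*0 = (524*(1/590))*0 = (262/295)*0 = 0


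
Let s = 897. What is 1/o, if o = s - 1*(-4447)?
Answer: 1/5344 ≈ 0.00018713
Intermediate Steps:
o = 5344 (o = 897 - 1*(-4447) = 897 + 4447 = 5344)
1/o = 1/5344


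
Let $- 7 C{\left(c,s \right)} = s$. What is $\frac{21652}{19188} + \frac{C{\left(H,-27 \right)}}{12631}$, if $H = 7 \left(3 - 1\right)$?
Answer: $\frac{478730740}{424136349} \approx 1.1287$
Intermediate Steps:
$H = 14$ ($H = 7 \cdot 2 = 14$)
$C{\left(c,s \right)} = - \frac{s}{7}$
$\frac{21652}{19188} + \frac{C{\left(H,-27 \right)}}{12631} = \frac{21652}{19188} + \frac{\left(- \frac{1}{7}\right) \left(-27\right)}{12631} = 21652 \cdot \frac{1}{19188} + \frac{27}{7} \cdot \frac{1}{12631} = \frac{5413}{4797} + \frac{27}{88417} = \frac{478730740}{424136349}$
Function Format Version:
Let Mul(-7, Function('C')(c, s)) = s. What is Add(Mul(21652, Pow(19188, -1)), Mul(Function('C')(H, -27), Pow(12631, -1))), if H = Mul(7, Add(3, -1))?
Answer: Rational(478730740, 424136349) ≈ 1.1287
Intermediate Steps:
H = 14 (H = Mul(7, 2) = 14)
Function('C')(c, s) = Mul(Rational(-1, 7), s)
Add(Mul(21652, Pow(19188, -1)), Mul(Function('C')(H, -27), Pow(12631, -1))) = Add(Mul(21652, Pow(19188, -1)), Mul(Mul(Rational(-1, 7), -27), Pow(12631, -1))) = Add(Mul(21652, Rational(1, 19188)), Mul(Rational(27, 7), Rational(1, 12631))) = Add(Rational(5413, 4797), Rational(27, 88417)) = Rational(478730740, 424136349)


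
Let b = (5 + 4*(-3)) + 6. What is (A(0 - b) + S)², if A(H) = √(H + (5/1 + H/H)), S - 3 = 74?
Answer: (77 + √7)² ≈ 6343.4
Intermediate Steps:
S = 77 (S = 3 + 74 = 77)
b = -1 (b = (5 - 12) + 6 = -7 + 6 = -1)
A(H) = √(6 + H) (A(H) = √(H + (5*1 + 1)) = √(H + (5 + 1)) = √(H + 6) = √(6 + H))
(A(0 - b) + S)² = (√(6 + (0 - 1*(-1))) + 77)² = (√(6 + (0 + 1)) + 77)² = (√(6 + 1) + 77)² = (√7 + 77)² = (77 + √7)²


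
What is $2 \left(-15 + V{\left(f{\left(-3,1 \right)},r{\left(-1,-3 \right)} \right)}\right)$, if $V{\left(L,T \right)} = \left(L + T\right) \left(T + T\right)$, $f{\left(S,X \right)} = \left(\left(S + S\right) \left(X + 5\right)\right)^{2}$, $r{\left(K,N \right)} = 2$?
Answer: $10354$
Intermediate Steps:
$f{\left(S,X \right)} = 4 S^{2} \left(5 + X\right)^{2}$ ($f{\left(S,X \right)} = \left(2 S \left(5 + X\right)\right)^{2} = 4 S^{2} \left(5 + X\right)^{2}$)
$V{\left(L,T \right)} = 2 T \left(L + T\right)$ ($V{\left(L,T \right)} = \left(L + T\right) 2 T = 2 T \left(L + T\right)$)
$2 \left(-15 + V{\left(f{\left(-3,1 \right)},r{\left(-1,-3 \right)} \right)}\right) = 2 \left(-15 + 2 \cdot 2 \left(4 \left(-3\right)^{2} \left(5 + 1\right)^{2} + 2\right)\right) = 2 \left(-15 + 2 \cdot 2 \left(4 \cdot 9 \cdot 6^{2} + 2\right)\right) = 2 \left(-15 + 2 \cdot 2 \left(4 \cdot 9 \cdot 36 + 2\right)\right) = 2 \left(-15 + 2 \cdot 2 \left(1296 + 2\right)\right) = 2 \left(-15 + 2 \cdot 2 \cdot 1298\right) = 2 \left(-15 + 5192\right) = 2 \cdot 5177 = 10354$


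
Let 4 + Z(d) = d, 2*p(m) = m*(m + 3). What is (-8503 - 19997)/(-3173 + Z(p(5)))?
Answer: 28500/3157 ≈ 9.0276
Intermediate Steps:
p(m) = m*(3 + m)/2 (p(m) = (m*(m + 3))/2 = (m*(3 + m))/2 = m*(3 + m)/2)
Z(d) = -4 + d
(-8503 - 19997)/(-3173 + Z(p(5))) = (-8503 - 19997)/(-3173 + (-4 + (1/2)*5*(3 + 5))) = -28500/(-3173 + (-4 + (1/2)*5*8)) = -28500/(-3173 + (-4 + 20)) = -28500/(-3173 + 16) = -28500/(-3157) = -28500*(-1/3157) = 28500/3157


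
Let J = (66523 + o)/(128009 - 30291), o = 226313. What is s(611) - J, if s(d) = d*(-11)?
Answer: -328527757/48859 ≈ -6724.0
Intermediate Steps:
s(d) = -11*d
J = 146418/48859 (J = (66523 + 226313)/(128009 - 30291) = 292836/97718 = 292836*(1/97718) = 146418/48859 ≈ 2.9967)
s(611) - J = -11*611 - 1*146418/48859 = -6721 - 146418/48859 = -328527757/48859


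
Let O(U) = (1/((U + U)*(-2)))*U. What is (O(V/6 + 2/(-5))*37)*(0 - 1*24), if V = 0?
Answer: 222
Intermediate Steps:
O(U) = -¼ (O(U) = (-½/(2*U))*U = ((1/(2*U))*(-½))*U = (-1/(4*U))*U = -¼)
(O(V/6 + 2/(-5))*37)*(0 - 1*24) = (-¼*37)*(0 - 1*24) = -37*(0 - 24)/4 = -37/4*(-24) = 222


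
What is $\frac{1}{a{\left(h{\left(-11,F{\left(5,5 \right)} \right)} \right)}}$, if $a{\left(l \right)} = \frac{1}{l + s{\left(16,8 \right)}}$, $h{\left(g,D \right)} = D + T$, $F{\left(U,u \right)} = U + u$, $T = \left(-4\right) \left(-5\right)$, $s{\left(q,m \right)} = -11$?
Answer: $19$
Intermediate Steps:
$T = 20$
$h{\left(g,D \right)} = 20 + D$ ($h{\left(g,D \right)} = D + 20 = 20 + D$)
$a{\left(l \right)} = \frac{1}{-11 + l}$ ($a{\left(l \right)} = \frac{1}{l - 11} = \frac{1}{-11 + l}$)
$\frac{1}{a{\left(h{\left(-11,F{\left(5,5 \right)} \right)} \right)}} = \frac{1}{\frac{1}{-11 + \left(20 + \left(5 + 5\right)\right)}} = \frac{1}{\frac{1}{-11 + \left(20 + 10\right)}} = \frac{1}{\frac{1}{-11 + 30}} = \frac{1}{\frac{1}{19}} = 19$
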